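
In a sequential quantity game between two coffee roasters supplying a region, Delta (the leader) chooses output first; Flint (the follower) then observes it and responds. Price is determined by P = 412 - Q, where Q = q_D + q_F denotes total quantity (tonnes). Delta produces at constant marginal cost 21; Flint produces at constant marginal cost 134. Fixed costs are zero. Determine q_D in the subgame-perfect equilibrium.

Solve by backward induction. Given q_D, the follower Flint maximises π_F = (412 - q_D - q_F)q_F - 134q_F.
∂π_F/∂q_F = 278 - q_D - 2q_F = 0 gives the reaction function q_F = (278 - q_D)/2.
The leader anticipates this reaction. Substituting into P = 412 - Q gives P = 273 - (1/2)q_D, so π_D = (273 - (1/2)q_D)q_D - 21q_D.
The leader's first-order condition 252 - q_D = 0 yields q_D = 252.
Then q_F = (278 - 252)/2 = 13.

252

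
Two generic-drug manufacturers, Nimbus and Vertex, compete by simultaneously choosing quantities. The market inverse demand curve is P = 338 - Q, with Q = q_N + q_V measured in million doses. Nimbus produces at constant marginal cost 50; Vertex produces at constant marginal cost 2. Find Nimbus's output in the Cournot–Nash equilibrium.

Nimbus's profit: π_N = (338 - Q)q_N - (50q_N). Setting ∂π_N/∂q_N = 0: 288 - 2q_N - (q_V) = 0.
Vertex's first-order condition: 336 - 2q_V - (q_N) = 0.
Rearranging gives the reaction functions q_N = (288 - q_V)/2 and q_V = (336 - q_N)/2.
Substituting one into the other gives q_N = 80 and q_V = 128.

80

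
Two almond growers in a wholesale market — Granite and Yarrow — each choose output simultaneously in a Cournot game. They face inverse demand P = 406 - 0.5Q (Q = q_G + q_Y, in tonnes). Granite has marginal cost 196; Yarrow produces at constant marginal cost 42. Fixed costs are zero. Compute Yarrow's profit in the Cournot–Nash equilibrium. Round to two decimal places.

Granite's profit: π_G = (406 - 0.5Q)q_G - (196q_G). Setting ∂π_G/∂q_G = 0: 210 - q_G - (1/2)(q_Y) = 0.
Yarrow's profit: π_Y = (406 - 0.5Q)q_Y - (42q_Y). Setting ∂π_Y/∂q_Y = 0: 364 - q_Y - (1/2)(q_G) = 0.
Rearranging gives the reaction functions q_G = (210 - (1/2)q_Y) and q_Y = (364 - (1/2)q_G).
Substituting one into the other gives q_G = 112/3 and q_Y = 1036/3.
Price P = 406 - (1/2)·(1148/3) = 644/3.
Yarrow's profit: (644/3 - 42)·(1036/3) = 59627.5556.

59627.56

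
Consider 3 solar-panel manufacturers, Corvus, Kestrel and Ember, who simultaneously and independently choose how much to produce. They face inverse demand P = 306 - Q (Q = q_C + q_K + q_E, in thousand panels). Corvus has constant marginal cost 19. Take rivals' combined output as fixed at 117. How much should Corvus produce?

85

With rivals' combined output fixed at 117, Corvus's profit is π_C = (306 - 117 - q_C)q_C - (19q_C) = (189 - q_C)q_C - (19q_C).
∂π_C/∂q_C = 170 - 2q_C = 0, so q_C = 85.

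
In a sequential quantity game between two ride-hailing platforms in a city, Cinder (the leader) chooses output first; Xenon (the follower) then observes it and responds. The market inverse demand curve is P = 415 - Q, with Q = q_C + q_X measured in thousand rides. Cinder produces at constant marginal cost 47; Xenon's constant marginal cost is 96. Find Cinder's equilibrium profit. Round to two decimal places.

21736.13

Solve by backward induction. Given q_C, the follower Xenon maximises π_X = (415 - q_C - q_X)q_X - 96q_X.
Setting the follower's marginal profit to zero, 319 - q_C - 2q_X = 0, i.e. q_X = (319 - q_C)/2.
Cinder substitutes q_X(q_C) into its own profit: π_C = q_C(415 - q_C - (319 - q_C)/2) - 47q_C = (511/2 - (1/2)q_C)q_C - 47q_C.
Maximising: ∂π_C/∂q_C = 417/2 - q_C = 0, giving q_C = 417/2.
Then q_X = (319 - 417/2)/2 = 221/4.
Price P = 415 - 1055/4 = 605/4.
Cinder's profit: (605/4 - 47)·(417/2) = 21736.1250.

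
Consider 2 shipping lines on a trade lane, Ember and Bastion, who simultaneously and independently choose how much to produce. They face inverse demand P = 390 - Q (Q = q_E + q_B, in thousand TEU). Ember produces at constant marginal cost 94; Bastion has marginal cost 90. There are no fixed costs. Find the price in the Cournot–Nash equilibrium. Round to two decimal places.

Ember's profit: π_E = (390 - Q)q_E - (94q_E). Setting ∂π_E/∂q_E = 0: 296 - 2q_E - (q_B) = 0.
Bastion's profit: π_B = (390 - Q)q_B - (90q_B). Setting ∂π_B/∂q_B = 0: 300 - 2q_B - (q_E) = 0.
Best responses: q_E = (296 - q_B)/2, q_B = (300 - q_E)/2.
Solving the pair: q_E = 292/3, q_B = 304/3.
Total output Q = 596/3, so price P = 390 - 596/3 = 574/3.

191.33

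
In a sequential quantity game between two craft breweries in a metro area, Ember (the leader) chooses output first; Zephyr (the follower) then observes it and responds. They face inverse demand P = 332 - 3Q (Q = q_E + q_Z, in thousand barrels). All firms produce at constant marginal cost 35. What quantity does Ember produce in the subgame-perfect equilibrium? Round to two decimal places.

49.50

The follower Zephyr best-responds to any q_E: π_Z = (332 - 3Q)q_Z - 35q_Z.
∂π_Z/∂q_Z = 297 - 3q_E - 6q_Z = 0 gives the reaction function q_Z = (297 - 3q_E)/6.
The leader anticipates this reaction. Substituting into P = 332 - 3Q gives P = 367/2 - (3/2)q_E, so π_E = (367/2 - (3/2)q_E)q_E - 35q_E.
Leader FOC: 297/2 - 3q_E = 0, so q_E = 99/2.
Then q_Z = (297 - 3·(99/2))/6 = 99/4.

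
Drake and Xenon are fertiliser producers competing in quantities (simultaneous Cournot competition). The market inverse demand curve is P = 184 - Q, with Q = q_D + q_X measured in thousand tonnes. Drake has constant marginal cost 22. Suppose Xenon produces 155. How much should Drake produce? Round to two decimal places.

3.50

With the rival's output fixed at 155, Drake's profit is π_D = (184 - 155 - q_D)q_D - (22q_D) = (29 - q_D)q_D - (22q_D).
∂π_D/∂q_D = 7 - 2q_D = 0, so q_D = 7/2.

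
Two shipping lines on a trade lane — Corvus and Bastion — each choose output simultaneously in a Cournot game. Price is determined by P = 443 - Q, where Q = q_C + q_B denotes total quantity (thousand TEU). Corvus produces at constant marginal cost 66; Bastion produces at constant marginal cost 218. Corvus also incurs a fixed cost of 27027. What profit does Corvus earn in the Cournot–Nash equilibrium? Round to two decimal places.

4066.44

Corvus's profit: π_C = (443 - Q)q_C - (66q_C). Setting ∂π_C/∂q_C = 0: 377 - 2q_C - (q_B) = 0.
Bastion's first-order condition: 225 - 2q_B - (q_C) = 0.
Rearranging gives the reaction functions q_C = (377 - q_B)/2 and q_B = (225 - q_C)/2.
Substituting one into the other gives q_C = 529/3 and q_B = 73/3.
Price P = 443 - 602/3 = 727/3.
Corvus's profit: (727/3 - 66)·(529/3) - 27027 = 4066.4444.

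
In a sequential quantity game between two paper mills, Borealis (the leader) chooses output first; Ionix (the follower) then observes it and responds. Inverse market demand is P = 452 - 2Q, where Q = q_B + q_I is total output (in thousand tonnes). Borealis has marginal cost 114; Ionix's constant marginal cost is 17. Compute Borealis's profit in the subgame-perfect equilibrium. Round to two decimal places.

The follower Ionix best-responds to any q_B: π_I = (452 - 2Q)q_I - 17q_I.
Follower FOC: 435 - 2q_B - 4q_I = 0, so q_I(q_B) = (435 - 2q_B)/4.
The leader anticipates this reaction. Substituting into P = 452 - 2Q gives P = 469/2 - q_B, so π_B = (469/2 - q_B)q_B - 114q_B.
Maximising: ∂π_B/∂q_B = 241/2 - 2q_B = 0, giving q_B = 241/4.
Then q_I = (435 - 2·(241/4))/4 = 629/8.
Price P = 452 - 2·(1111/8) = 697/4.
Borealis's profit: (697/4 - 114)·(241/4) = 3630.0625.

3630.06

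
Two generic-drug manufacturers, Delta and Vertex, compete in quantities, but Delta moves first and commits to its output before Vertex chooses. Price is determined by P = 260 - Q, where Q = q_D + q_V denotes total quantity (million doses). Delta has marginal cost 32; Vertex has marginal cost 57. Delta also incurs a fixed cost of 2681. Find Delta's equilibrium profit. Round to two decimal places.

The follower Vertex best-responds to any q_D: π_V = (260 - Q)q_V - 57q_V.
∂π_V/∂q_V = 203 - q_D - 2q_V = 0 gives the reaction function q_V = (203 - q_D)/2.
The leader anticipates this reaction. Substituting into P = 260 - Q gives P = 317/2 - (1/2)q_D, so π_D = (317/2 - (1/2)q_D)q_D - 32q_D.
Leader FOC: 253/2 - q_D = 0, so q_D = 253/2.
Then q_V = (203 - 253/2)/2 = 153/4.
Price P = 260 - 659/4 = 381/4.
Delta's profit: (381/4 - 32)·(253/2) - 2681 = 5320.1250.

5320.13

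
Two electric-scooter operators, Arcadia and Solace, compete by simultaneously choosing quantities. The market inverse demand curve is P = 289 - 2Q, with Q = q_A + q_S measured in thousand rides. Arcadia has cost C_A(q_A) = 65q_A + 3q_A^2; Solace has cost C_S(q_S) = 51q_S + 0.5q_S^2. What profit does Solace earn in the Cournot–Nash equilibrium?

Arcadia's profit: π_A = (289 - 2Q)q_A - (65q_A + 3q_A²). Setting ∂π_A/∂q_A = 0: 224 - 10q_A - 2(q_S) = 0.
Solace's profit: π_S = (289 - 2Q)q_S - (51q_S + (1/2)q_S²). Setting ∂π_S/∂q_S = 0: 238 - 5q_S - 2(q_A) = 0.
Best responses: q_A = (224 - 2q_S)/10, q_S = (238 - 2q_A)/5.
Substituting one into the other gives q_A = 14 and q_S = 42.
Price P = 289 - 2·56 = 177.
Solace's profit: 177·42 - 51·42 - (1/2)·42² = 4410.

4410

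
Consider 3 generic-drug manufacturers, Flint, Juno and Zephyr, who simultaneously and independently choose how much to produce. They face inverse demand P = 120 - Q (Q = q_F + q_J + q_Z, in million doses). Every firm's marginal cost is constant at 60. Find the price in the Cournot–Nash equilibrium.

75

Each firm earns π_i = (120 - Q)q_i - 60q_i.
First-order condition (treating rivals' output as given): 60 - 2q_i - Σ_{j≠i} q_j = 0.
By symmetry each firm produces the same amount; substituting Σ_{j≠i} q_j = 2q_i yields q_i = 60/4 = 15.
Total output Q = 45, so price P = 120 - 45 = 75.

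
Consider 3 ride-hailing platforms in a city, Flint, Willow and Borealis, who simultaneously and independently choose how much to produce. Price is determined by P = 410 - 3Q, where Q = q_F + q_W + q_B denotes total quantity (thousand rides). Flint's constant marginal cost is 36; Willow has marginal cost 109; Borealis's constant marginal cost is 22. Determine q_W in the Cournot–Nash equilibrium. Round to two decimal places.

11.75

Flint's profit: π_F = (410 - 3Q)q_F - (36q_F). Setting ∂π_F/∂q_F = 0: 374 - 6q_F - 3(q_W + q_B) = 0.
Willow's first-order condition: 301 - 6q_W - 3(q_F + q_B) = 0.
Borealis's first-order condition: 388 - 6q_B - 3(q_F + q_W) = 0.
Adding the 3 conditions: 1063 − 6Q − 6Q = 0, i.e. Q = 1063/12.
Back-substituting: q_F = (374 − 1063/4)/3 = 433/12, q_W = (301 − 1063/4)/3 = 47/4, q_B = (388 − 1063/4)/3 = 163/4.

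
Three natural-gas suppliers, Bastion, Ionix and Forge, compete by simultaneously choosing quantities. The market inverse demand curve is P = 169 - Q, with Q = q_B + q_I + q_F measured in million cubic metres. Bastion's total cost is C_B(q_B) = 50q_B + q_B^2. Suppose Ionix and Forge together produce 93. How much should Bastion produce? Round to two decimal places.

With rivals' combined output fixed at 93, Bastion's profit is π_B = (169 - 93 - q_B)q_B - (50q_B + q_B²) = (76 - q_B)q_B - (50q_B + q_B²).
∂π_B/∂q_B = 26 - 4q_B = 0, so q_B = 13/2.

6.50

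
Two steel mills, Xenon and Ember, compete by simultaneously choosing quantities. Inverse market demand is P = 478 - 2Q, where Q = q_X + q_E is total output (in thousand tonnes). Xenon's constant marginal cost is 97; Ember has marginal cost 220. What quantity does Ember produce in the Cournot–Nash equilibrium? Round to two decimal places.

Xenon's profit: π_X = (478 - 2Q)q_X - (97q_X). Setting ∂π_X/∂q_X = 0: 381 - 4q_X - 2(q_E) = 0.
Ember's first-order condition: 258 - 4q_E - 2(q_X) = 0.
Best responses: q_X = (381 - 2q_E)/4, q_E = (258 - 2q_X)/4.
Substituting one into the other gives q_X = 84 and q_E = 45/2.

22.50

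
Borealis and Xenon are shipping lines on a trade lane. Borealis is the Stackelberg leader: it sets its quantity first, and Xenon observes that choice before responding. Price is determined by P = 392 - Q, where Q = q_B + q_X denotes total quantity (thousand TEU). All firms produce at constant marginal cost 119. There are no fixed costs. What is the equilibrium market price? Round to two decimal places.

The follower Xenon best-responds to any q_B: π_X = (392 - Q)q_X - 119q_X.
Setting the follower's marginal profit to zero, 273 - q_B - 2q_X = 0, i.e. q_X = (273 - q_B)/2.
Borealis substitutes q_X(q_B) into its own profit: π_B = q_B(392 - q_B - (273 - q_B)/2) - 119q_B = (511/2 - (1/2)q_B)q_B - 119q_B.
The leader's first-order condition 273/2 - q_B = 0 yields q_B = 273/2.
Then q_X = (273 - 273/2)/2 = 273/4.
Total output Q = 819/4, so price P = 392 - 819/4 = 749/4.

187.25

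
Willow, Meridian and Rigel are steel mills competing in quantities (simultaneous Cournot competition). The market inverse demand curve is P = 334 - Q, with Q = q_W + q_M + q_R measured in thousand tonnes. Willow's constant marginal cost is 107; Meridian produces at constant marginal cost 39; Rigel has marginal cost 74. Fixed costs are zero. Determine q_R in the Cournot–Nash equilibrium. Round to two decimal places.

64.50

Willow's profit: π_W = (334 - Q)q_W - (107q_W). Setting ∂π_W/∂q_W = 0: 227 - 2q_W - (q_M + q_R) = 0.
Meridian's first-order condition: 295 - 2q_M - (q_W + q_R) = 0.
Rigel's first-order condition: 260 - 2q_R - (q_W + q_M) = 0.
Summing all 3 equations gives 782 − 4Q = 0, hence Q = 391/2.
Back-substituting: q_W = (227 − 391/2) = 63/2, q_M = (295 − 391/2) = 199/2, q_R = (260 − 391/2) = 129/2.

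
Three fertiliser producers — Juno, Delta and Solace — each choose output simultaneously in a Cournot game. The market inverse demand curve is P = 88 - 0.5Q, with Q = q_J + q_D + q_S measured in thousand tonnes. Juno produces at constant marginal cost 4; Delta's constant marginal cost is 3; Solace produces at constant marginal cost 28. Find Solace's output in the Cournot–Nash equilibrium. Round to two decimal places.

5.50

Juno's profit: π_J = (88 - 0.5Q)q_J - (4q_J). Setting ∂π_J/∂q_J = 0: 84 - q_J - (1/2)(q_D + q_S) = 0.
Delta's profit: π_D = (88 - 0.5Q)q_D - (3q_D). Setting ∂π_D/∂q_D = 0: 85 - q_D - (1/2)(q_J + q_S) = 0.
Solace's first-order condition: 60 - q_S - (1/2)(q_J + q_D) = 0.
Adding the 3 conditions: 229 − Q − Q = 0, i.e. Q = 229/2.
Back-substituting: q_J = (84 − 229/4)/(1/2) = 107/2, q_D = (85 − 229/4)/(1/2) = 111/2, q_S = (60 − 229/4)/(1/2) = 11/2.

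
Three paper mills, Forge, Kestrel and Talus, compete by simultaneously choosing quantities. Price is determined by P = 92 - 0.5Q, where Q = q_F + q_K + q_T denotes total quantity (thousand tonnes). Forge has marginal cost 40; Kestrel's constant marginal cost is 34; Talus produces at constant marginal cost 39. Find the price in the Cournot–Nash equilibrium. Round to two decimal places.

51.25

Forge's profit: π_F = (92 - 0.5Q)q_F - (40q_F). Setting ∂π_F/∂q_F = 0: 52 - q_F - (1/2)(q_K + q_T) = 0.
Kestrel's first-order condition: 58 - q_K - (1/2)(q_F + q_T) = 0.
Talus's first-order condition: 53 - q_T - (1/2)(q_F + q_K) = 0.
Adding the 3 first-order conditions: 163 − 2Q = 0, so Q = 163/2.
Back-substituting: q_F = (52 − 163/4)/(1/2) = 45/2, q_K = (58 − 163/4)/(1/2) = 69/2, q_T = (53 − 163/4)/(1/2) = 49/2.
Total output Q = 163/2, so price P = 92 - (1/2)·(163/2) = 205/4.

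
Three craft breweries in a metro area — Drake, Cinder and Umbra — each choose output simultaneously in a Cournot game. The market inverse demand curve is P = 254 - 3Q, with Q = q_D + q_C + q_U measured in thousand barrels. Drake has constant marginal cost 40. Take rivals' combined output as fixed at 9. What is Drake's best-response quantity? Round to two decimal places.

31.17

With rivals' combined output fixed at 9, Drake's profit is π_D = (254 - 3·9 - 3q_D)q_D - (40q_D) = (227 - 3q_D)q_D - (40q_D).
∂π_D/∂q_D = 187 - 6q_D = 0, so q_D = 187/6.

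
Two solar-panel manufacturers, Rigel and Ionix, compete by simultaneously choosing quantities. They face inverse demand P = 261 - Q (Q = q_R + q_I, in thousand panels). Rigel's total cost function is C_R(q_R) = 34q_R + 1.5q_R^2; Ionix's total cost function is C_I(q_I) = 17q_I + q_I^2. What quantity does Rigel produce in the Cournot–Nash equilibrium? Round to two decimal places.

Rigel's profit: π_R = (261 - Q)q_R - (34q_R + (3/2)q_R²). Setting ∂π_R/∂q_R = 0: 227 - 5q_R - (q_I) = 0.
Ionix's first-order condition: 244 - 4q_I - (q_R) = 0.
So q_R = (227 - q_I)/5 and q_I = (244 - q_R)/4.
Solving the pair: q_R = 664/19, q_I = 993/19.

34.95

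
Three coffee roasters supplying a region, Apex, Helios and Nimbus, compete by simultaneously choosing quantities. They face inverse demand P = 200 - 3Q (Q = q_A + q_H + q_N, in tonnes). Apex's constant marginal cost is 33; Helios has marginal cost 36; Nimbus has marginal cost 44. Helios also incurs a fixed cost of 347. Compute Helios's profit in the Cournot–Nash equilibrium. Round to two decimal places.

Apex's profit: π_A = (200 - 3Q)q_A - (33q_A). Setting ∂π_A/∂q_A = 0: 167 - 6q_A - 3(q_H + q_N) = 0.
Helios's profit: π_H = (200 - 3Q)q_H - (36q_H). Setting ∂π_H/∂q_H = 0: 164 - 6q_H - 3(q_A + q_N) = 0.
Nimbus's first-order condition: 156 - 6q_N - 3(q_A + q_H) = 0.
Adding the 3 conditions: 487 − 6Q − 6Q = 0, i.e. Q = 487/12.
Back-substituting: q_A = (167 − 487/4)/3 = 181/12, q_H = (164 − 487/4)/3 = 169/12, q_N = (156 − 487/4)/3 = 137/12.
Price P = 200 - 3·(487/12) = 313/4.
Helios's profit: (313/4 - 36)·(169/12) - 347 = 248.0208.

248.02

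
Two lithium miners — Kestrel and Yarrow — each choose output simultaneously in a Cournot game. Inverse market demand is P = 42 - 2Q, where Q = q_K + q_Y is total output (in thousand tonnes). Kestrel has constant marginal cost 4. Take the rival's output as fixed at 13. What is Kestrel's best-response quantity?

With the rival's output fixed at 13, Kestrel's profit is π_K = (42 - 2·13 - 2q_K)q_K - (4q_K) = (16 - 2q_K)q_K - (4q_K).
∂π_K/∂q_K = 12 - 4q_K = 0, so q_K = 3.

3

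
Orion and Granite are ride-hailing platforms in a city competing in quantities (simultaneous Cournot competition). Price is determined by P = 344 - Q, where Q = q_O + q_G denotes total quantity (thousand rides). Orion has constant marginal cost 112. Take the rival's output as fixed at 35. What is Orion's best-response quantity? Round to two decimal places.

98.50

With the rival's output fixed at 35, Orion's profit is π_O = (344 - 35 - q_O)q_O - (112q_O) = (309 - q_O)q_O - (112q_O).
∂π_O/∂q_O = 197 - 2q_O = 0, so q_O = 197/2.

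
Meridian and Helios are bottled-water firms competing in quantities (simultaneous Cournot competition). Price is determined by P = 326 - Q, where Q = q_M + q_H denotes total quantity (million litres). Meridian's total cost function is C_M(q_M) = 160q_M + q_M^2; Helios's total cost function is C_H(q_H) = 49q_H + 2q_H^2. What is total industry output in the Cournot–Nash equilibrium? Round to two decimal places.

72.22

Meridian's profit: π_M = (326 - Q)q_M - (160q_M + q_M²). Setting ∂π_M/∂q_M = 0: 166 - 4q_M - (q_H) = 0.
Helios's first-order condition: 277 - 6q_H - (q_M) = 0.
Rearranging gives the reaction functions q_M = (166 - q_H)/4 and q_H = (277 - q_M)/6.
Solving the pair: q_M = 719/23, q_H = 942/23.
Total output Q = 719/23 + 942/23 = 1661/23.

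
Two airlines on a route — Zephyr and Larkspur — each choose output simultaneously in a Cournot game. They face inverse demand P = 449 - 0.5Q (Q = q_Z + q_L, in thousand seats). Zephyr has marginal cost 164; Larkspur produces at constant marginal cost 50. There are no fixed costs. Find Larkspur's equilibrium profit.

58482

Zephyr's profit: π_Z = (449 - 0.5Q)q_Z - (164q_Z). Setting ∂π_Z/∂q_Z = 0: 285 - q_Z - (1/2)(q_L) = 0.
Larkspur's profit: π_L = (449 - 0.5Q)q_L - (50q_L). Setting ∂π_L/∂q_L = 0: 399 - q_L - (1/2)(q_Z) = 0.
So q_Z = (285 - (1/2)q_L) and q_L = (399 - (1/2)q_Z).
Substituting one into the other gives q_Z = 114 and q_L = 342.
Price P = 449 - (1/2)·456 = 221.
Larkspur's profit: (221 - 50)·342 = 58482.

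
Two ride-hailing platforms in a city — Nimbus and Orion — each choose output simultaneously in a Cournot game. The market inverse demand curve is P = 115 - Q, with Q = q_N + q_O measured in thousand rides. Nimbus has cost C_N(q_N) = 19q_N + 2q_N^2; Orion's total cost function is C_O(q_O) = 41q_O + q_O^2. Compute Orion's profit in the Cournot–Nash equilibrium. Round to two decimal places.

457.86

Nimbus's profit: π_N = (115 - Q)q_N - (19q_N + 2q_N²). Setting ∂π_N/∂q_N = 0: 96 - 6q_N - (q_O) = 0.
Orion's first-order condition: 74 - 4q_O - (q_N) = 0.
Rearranging gives the reaction functions q_N = (96 - q_O)/6 and q_O = (74 - q_N)/4.
Solving the pair: q_N = 310/23, q_O = 348/23.
Price P = 115 - 658/23 = 1987/23.
Orion's profit: (1987/23)·(348/23) - 41·(348/23) - (348/23)² = 457.8601.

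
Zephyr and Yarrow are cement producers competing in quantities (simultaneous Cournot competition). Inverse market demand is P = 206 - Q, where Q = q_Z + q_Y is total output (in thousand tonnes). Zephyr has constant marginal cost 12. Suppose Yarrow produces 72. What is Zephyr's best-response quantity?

With the rival's output fixed at 72, Zephyr's profit is π_Z = (206 - 72 - q_Z)q_Z - (12q_Z) = (134 - q_Z)q_Z - (12q_Z).
∂π_Z/∂q_Z = 122 - 2q_Z = 0, so q_Z = 61.

61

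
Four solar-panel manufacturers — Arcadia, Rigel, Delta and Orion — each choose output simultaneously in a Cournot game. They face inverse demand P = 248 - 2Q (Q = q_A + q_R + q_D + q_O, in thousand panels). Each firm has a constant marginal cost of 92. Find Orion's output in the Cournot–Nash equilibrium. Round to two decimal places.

A representative firm's profit is π_i = q_i(248 - 2Q) - 92q_i.
First-order condition (treating rivals' output as given): 156 - 4q_i - 2·Σ_{j≠i} q_j = 0.
By symmetry each firm produces the same amount; substituting Σ_{j≠i} q_j = 3q_i yields q_i = 156/10 = 78/5.

15.60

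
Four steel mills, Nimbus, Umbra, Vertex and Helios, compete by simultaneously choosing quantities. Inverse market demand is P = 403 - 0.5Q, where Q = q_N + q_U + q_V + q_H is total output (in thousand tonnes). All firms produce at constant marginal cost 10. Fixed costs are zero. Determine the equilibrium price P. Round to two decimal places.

A representative firm's profit is π_i = q_i(403 - 0.5Q) - 10q_i.
First-order condition (treating rivals' output as given): 393 - q_i - (1/2)·Σ_{j≠i} q_j = 0.
By symmetry each firm produces the same amount; substituting Σ_{j≠i} q_j = 3q_i yields q_i = 393/(5/2) = 786/5.
Total output Q = 628.8000, so price P = 403 - (1/2)·628.8000 = 443/5.

88.60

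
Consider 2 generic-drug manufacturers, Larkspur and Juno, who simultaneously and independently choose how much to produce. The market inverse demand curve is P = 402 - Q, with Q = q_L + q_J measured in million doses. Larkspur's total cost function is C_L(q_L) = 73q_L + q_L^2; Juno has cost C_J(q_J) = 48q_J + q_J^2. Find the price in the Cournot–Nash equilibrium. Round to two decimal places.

265.40

Larkspur's profit: π_L = (402 - Q)q_L - (73q_L + q_L²). Setting ∂π_L/∂q_L = 0: 329 - 4q_L - (q_J) = 0.
Juno's profit: π_J = (402 - Q)q_J - (48q_J + q_J²). Setting ∂π_J/∂q_J = 0: 354 - 4q_J - (q_L) = 0.
Best responses: q_L = (329 - q_J)/4, q_J = (354 - q_L)/4.
Substituting one into the other gives q_L = 962/15 and q_J = 1087/15.
Total output Q = 683/5, so price P = 402 - 683/5 = 1327/5.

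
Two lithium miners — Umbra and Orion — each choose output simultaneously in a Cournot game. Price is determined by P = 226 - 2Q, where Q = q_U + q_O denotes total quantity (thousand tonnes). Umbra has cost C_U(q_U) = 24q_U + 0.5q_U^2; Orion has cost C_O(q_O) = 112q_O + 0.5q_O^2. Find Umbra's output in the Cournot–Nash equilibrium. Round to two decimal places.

Umbra's profit: π_U = (226 - 2Q)q_U - (24q_U + (1/2)q_U²). Setting ∂π_U/∂q_U = 0: 202 - 5q_U - 2(q_O) = 0.
Orion's first-order condition: 114 - 5q_O - 2(q_U) = 0.
Best responses: q_U = (202 - 2q_O)/5, q_O = (114 - 2q_U)/5.
Substituting one into the other gives q_U = 782/21 and q_O = 166/21.

37.24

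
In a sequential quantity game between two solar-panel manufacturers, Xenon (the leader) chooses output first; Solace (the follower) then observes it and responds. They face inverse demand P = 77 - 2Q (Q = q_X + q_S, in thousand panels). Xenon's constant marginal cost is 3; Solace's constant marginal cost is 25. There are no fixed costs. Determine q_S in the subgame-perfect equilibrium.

1

The follower Solace best-responds to any q_X: π_S = (77 - 2Q)q_S - 25q_S.
∂π_S/∂q_S = 52 - 2q_X - 4q_S = 0 gives the reaction function q_S = (52 - 2q_X)/4.
Xenon substitutes q_S(q_X) into its own profit: π_X = q_X(77 - 2q_X - (52 - 2q_X)/2) - 3q_X = (51 - q_X)q_X - 3q_X.
The leader's first-order condition 48 - 2q_X = 0 yields q_X = 24.
Then q_S = (52 - 2·24)/4 = 1.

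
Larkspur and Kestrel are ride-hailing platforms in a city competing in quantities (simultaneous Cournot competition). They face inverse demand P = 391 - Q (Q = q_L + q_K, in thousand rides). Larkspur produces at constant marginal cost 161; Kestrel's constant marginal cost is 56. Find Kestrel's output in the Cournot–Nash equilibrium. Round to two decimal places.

Larkspur's profit: π_L = (391 - Q)q_L - (161q_L). Setting ∂π_L/∂q_L = 0: 230 - 2q_L - (q_K) = 0.
Kestrel's profit: π_K = (391 - Q)q_K - (56q_K). Setting ∂π_K/∂q_K = 0: 335 - 2q_K - (q_L) = 0.
So q_L = (230 - q_K)/2 and q_K = (335 - q_L)/2.
Substituting one into the other gives q_L = 125/3 and q_K = 440/3.

146.67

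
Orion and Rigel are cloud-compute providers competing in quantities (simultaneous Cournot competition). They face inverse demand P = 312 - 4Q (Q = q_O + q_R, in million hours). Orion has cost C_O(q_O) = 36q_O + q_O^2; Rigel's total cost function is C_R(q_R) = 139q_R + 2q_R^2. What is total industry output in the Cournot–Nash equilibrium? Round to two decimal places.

Orion's profit: π_O = (312 - 4Q)q_O - (36q_O + q_O²). Setting ∂π_O/∂q_O = 0: 276 - 10q_O - 4(q_R) = 0.
Rigel's first-order condition: 173 - 12q_R - 4(q_O) = 0.
Rearranging gives the reaction functions q_O = (276 - 4q_R)/10 and q_R = (173 - 4q_O)/12.
Solving the pair: q_O = 655/26, q_R = 313/52.
Total output Q = 655/26 + 313/52 = 1623/52.

31.21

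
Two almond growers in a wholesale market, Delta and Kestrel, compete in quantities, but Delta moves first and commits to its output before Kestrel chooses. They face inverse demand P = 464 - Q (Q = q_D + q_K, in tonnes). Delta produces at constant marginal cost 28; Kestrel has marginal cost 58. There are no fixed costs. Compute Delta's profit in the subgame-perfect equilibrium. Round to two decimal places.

27144.50

Solve by backward induction. Given q_D, the follower Kestrel maximises π_K = (464 - q_D - q_K)q_K - 58q_K.
Follower FOC: 406 - q_D - 2q_K = 0, so q_K(q_D) = (406 - q_D)/2.
The leader anticipates this reaction. Substituting into P = 464 - Q gives P = 261 - (1/2)q_D, so π_D = (261 - (1/2)q_D)q_D - 28q_D.
Maximising: ∂π_D/∂q_D = 233 - q_D = 0, giving q_D = 233.
Then q_K = (406 - 233)/2 = 173/2.
Price P = 464 - 639/2 = 289/2.
Delta's profit: (289/2 - 28)·233 = 27144.5000.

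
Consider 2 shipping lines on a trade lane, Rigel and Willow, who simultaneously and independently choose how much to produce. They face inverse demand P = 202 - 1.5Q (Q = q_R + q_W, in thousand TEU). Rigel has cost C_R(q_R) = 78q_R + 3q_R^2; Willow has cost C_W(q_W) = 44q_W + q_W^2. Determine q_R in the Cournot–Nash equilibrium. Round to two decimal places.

8.96

Rigel's profit: π_R = (202 - 1.5Q)q_R - (78q_R + 3q_R²). Setting ∂π_R/∂q_R = 0: 124 - 9q_R - (3/2)(q_W) = 0.
Willow's profit: π_W = (202 - 1.5Q)q_W - (44q_W + q_W²). Setting ∂π_W/∂q_W = 0: 158 - 5q_W - (3/2)(q_R) = 0.
Rearranging gives the reaction functions q_R = (124 - (3/2)q_W)/9 and q_W = (158 - (3/2)q_R)/5.
Substituting one into the other gives q_R = 1532/171 and q_W = 1648/57.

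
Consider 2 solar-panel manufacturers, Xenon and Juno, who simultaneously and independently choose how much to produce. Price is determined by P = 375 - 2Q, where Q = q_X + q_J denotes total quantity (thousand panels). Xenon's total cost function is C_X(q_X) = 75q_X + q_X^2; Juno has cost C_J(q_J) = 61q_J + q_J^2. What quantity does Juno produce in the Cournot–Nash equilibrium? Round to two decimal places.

Xenon's profit: π_X = (375 - 2Q)q_X - (75q_X + q_X²). Setting ∂π_X/∂q_X = 0: 300 - 6q_X - 2(q_J) = 0.
Juno's profit: π_J = (375 - 2Q)q_J - (61q_J + q_J²). Setting ∂π_J/∂q_J = 0: 314 - 6q_J - 2(q_X) = 0.
So q_X = (300 - 2q_J)/6 and q_J = (314 - 2q_X)/6.
Substituting one into the other gives q_X = 293/8 and q_J = 321/8.

40.13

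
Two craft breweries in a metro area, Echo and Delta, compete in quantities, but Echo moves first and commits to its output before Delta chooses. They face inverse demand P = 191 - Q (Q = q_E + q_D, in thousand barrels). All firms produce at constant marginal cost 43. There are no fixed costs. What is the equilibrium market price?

80

The follower Delta best-responds to any q_E: π_D = (191 - Q)q_D - 43q_D.
Follower FOC: 148 - q_E - 2q_D = 0, so q_D(q_E) = (148 - q_E)/2.
Echo substitutes q_D(q_E) into its own profit: π_E = q_E(191 - q_E - (148 - q_E)/2) - 43q_E = (117 - (1/2)q_E)q_E - 43q_E.
The leader's first-order condition 74 - q_E = 0 yields q_E = 74.
Then q_D = (148 - 74)/2 = 37.
Total output Q = 111, so price P = 191 - 111 = 80.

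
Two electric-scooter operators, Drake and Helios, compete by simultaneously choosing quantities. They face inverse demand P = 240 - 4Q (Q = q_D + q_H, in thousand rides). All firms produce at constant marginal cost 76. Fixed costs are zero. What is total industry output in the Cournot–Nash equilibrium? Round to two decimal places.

27.33

A representative firm's profit is π_i = q_i(240 - 4Q) - 76q_i.
Setting ∂π_i/∂q_i = 0 with rivals' quantities fixed: 164 - 8q_i - 4q_j = 0.
By symmetry each firm produces the same amount; substituting q_j = q_i yields q_i = 164/12 = 41/3.
Total output Q = 41/3 + 41/3 = 82/3.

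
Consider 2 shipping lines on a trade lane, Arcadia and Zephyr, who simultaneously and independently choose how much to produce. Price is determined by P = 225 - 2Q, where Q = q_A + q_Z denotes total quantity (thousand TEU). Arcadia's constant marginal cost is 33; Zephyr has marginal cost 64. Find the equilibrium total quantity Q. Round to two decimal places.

58.83

Arcadia's profit: π_A = (225 - 2Q)q_A - (33q_A). Setting ∂π_A/∂q_A = 0: 192 - 4q_A - 2(q_Z) = 0.
Zephyr's first-order condition: 161 - 4q_Z - 2(q_A) = 0.
Rearranging gives the reaction functions q_A = (192 - 2q_Z)/4 and q_Z = (161 - 2q_A)/4.
Solving the pair: q_A = 223/6, q_Z = 65/3.
Total output Q = 223/6 + 65/3 = 353/6.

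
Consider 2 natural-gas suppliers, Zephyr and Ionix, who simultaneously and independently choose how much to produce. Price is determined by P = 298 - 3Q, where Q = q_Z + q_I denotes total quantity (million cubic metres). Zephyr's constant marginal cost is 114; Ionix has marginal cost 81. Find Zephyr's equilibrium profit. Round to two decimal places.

844.48

Zephyr's profit: π_Z = (298 - 3Q)q_Z - (114q_Z). Setting ∂π_Z/∂q_Z = 0: 184 - 6q_Z - 3(q_I) = 0.
Ionix's first-order condition: 217 - 6q_I - 3(q_Z) = 0.
Rearranging gives the reaction functions q_Z = (184 - 3q_I)/6 and q_I = (217 - 3q_Z)/6.
Substituting one into the other gives q_Z = 151/9 and q_I = 250/9.
Price P = 298 - 3·(401/9) = 493/3.
Zephyr's profit: (493/3 - 114)·(151/9) = 844.4815.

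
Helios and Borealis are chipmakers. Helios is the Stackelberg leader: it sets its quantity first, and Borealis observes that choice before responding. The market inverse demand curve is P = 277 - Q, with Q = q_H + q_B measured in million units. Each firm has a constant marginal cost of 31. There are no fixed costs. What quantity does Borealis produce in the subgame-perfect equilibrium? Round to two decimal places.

The follower Borealis best-responds to any q_H: π_B = (277 - Q)q_B - 31q_B.
∂π_B/∂q_B = 246 - q_H - 2q_B = 0 gives the reaction function q_B = (246 - q_H)/2.
Helios substitutes q_B(q_H) into its own profit: π_H = q_H(277 - q_H - (246 - q_H)/2) - 31q_H = (154 - (1/2)q_H)q_H - 31q_H.
Leader FOC: 123 - q_H = 0, so q_H = 123.
Then q_B = (246 - 123)/2 = 123/2.

61.50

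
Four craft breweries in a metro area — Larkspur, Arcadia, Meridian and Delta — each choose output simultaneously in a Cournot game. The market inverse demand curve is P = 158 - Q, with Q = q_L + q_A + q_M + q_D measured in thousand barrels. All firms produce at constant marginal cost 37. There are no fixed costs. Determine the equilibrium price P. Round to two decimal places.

Each firm earns π_i = (158 - Q)q_i - 37q_i.
Setting ∂π_i/∂q_i = 0 with rivals' quantities fixed: 121 - 2q_i - Σ_{j≠i} q_j = 0.
With identical firms every q_j equals q_i, so Σ_{j≠i} q_j = 3q_i and 121 = 5q_i, giving q_i = 121/5.
Total output Q = 484/5, so price P = 158 - 484/5 = 306/5.

61.20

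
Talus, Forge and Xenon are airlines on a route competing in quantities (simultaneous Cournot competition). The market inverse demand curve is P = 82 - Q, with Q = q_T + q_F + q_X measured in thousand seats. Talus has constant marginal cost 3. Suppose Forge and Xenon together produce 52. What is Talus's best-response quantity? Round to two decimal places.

With rivals' combined output fixed at 52, Talus's profit is π_T = (82 - 52 - q_T)q_T - (3q_T) = (30 - q_T)q_T - (3q_T).
∂π_T/∂q_T = 27 - 2q_T = 0, so q_T = 27/2.

13.50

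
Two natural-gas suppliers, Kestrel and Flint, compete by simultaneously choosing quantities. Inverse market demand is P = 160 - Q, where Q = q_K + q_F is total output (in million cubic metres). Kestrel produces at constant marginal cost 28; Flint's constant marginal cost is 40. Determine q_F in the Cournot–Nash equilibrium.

36

Kestrel's profit: π_K = (160 - Q)q_K - (28q_K). Setting ∂π_K/∂q_K = 0: 132 - 2q_K - (q_F) = 0.
Flint's profit: π_F = (160 - Q)q_F - (40q_F). Setting ∂π_F/∂q_F = 0: 120 - 2q_F - (q_K) = 0.
Rearranging gives the reaction functions q_K = (132 - q_F)/2 and q_F = (120 - q_K)/2.
Substituting one into the other gives q_K = 48 and q_F = 36.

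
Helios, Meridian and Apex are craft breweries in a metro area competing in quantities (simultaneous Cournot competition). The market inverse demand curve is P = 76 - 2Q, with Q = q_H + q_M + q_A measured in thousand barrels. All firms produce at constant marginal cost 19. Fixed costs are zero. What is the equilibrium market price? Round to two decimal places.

Each firm earns π_i = (76 - 2Q)q_i - 19q_i.
First-order condition (treating rivals' output as given): 57 - 4q_i - 2·Σ_{j≠i} q_j = 0.
By symmetry each firm produces the same amount; substituting Σ_{j≠i} q_j = 2q_i yields q_i = 57/8.
Total output Q = 171/8, so price P = 76 - 2·(171/8) = 133/4.

33.25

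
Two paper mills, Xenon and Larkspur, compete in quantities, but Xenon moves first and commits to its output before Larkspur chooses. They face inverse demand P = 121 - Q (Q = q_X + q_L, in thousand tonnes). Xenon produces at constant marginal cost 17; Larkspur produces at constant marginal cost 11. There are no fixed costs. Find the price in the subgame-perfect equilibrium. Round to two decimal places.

Solve by backward induction. Given q_X, the follower Larkspur maximises π_L = (121 - q_X - q_L)q_L - 11q_L.
Setting the follower's marginal profit to zero, 110 - q_X - 2q_L = 0, i.e. q_L = (110 - q_X)/2.
Xenon substitutes q_L(q_X) into its own profit: π_X = q_X(121 - q_X - (110 - q_X)/2) - 17q_X = (66 - (1/2)q_X)q_X - 17q_X.
The leader's first-order condition 49 - q_X = 0 yields q_X = 49.
Then q_L = (110 - 49)/2 = 61/2.
Total output Q = 159/2, so price P = 121 - 159/2 = 83/2.

41.50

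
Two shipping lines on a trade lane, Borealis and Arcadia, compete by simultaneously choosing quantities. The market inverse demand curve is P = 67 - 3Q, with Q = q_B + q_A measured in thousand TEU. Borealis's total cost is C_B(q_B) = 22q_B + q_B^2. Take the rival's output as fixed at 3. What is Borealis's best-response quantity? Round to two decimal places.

With the rival's output fixed at 3, Borealis's profit is π_B = (67 - 3·3 - 3q_B)q_B - (22q_B + q_B²) = (58 - 3q_B)q_B - (22q_B + q_B²).
∂π_B/∂q_B = 36 - 8q_B = 0, so q_B = 9/2.

4.50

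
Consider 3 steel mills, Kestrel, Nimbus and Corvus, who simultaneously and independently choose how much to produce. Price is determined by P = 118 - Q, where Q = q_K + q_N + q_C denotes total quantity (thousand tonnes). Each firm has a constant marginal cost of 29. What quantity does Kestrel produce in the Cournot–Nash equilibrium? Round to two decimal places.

22.25

Each firm earns π_i = (118 - Q)q_i - 29q_i.
Setting ∂π_i/∂q_i = 0 with rivals' quantities fixed: 89 - 2q_i - Σ_{j≠i} q_j = 0.
By symmetry each firm produces the same amount; substituting Σ_{j≠i} q_j = 2q_i yields q_i = 89/4.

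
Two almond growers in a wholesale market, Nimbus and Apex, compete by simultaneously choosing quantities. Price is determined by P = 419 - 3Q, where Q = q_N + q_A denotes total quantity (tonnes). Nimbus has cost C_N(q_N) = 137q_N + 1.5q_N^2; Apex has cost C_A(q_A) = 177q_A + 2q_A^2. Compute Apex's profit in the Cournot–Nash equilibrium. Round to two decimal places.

1352.10

Nimbus's profit: π_N = (419 - 3Q)q_N - (137q_N + (3/2)q_N²). Setting ∂π_N/∂q_N = 0: 282 - 9q_N - 3(q_A) = 0.
Apex's first-order condition: 242 - 10q_A - 3(q_N) = 0.
Rearranging gives the reaction functions q_N = (282 - 3q_A)/9 and q_A = (242 - 3q_N)/10.
Substituting one into the other gives q_N = 698/27 and q_A = 148/9.
Price P = 419 - 3·(1142/27) = 292.1111.
Apex's profit: 292.1111·(148/9) - 177·(148/9) - 2(148/9)² = 1352.0988.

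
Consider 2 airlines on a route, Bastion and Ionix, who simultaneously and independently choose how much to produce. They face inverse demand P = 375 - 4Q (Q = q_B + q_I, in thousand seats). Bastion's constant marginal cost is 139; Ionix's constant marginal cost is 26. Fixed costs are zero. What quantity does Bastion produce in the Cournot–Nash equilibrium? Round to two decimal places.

10.25

Bastion's profit: π_B = (375 - 4Q)q_B - (139q_B). Setting ∂π_B/∂q_B = 0: 236 - 8q_B - 4(q_I) = 0.
Ionix's first-order condition: 349 - 8q_I - 4(q_B) = 0.
Best responses: q_B = (236 - 4q_I)/8, q_I = (349 - 4q_B)/8.
Solving the pair: q_B = 41/4, q_I = 77/2.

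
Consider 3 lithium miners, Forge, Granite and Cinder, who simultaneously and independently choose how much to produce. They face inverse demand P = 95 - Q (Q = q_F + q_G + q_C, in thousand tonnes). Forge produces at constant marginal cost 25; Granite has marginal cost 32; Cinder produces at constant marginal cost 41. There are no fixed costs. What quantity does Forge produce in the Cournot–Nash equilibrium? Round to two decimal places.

23.25

Forge's profit: π_F = (95 - Q)q_F - (25q_F). Setting ∂π_F/∂q_F = 0: 70 - 2q_F - (q_G + q_C) = 0.
Granite's profit: π_G = (95 - Q)q_G - (32q_G). Setting ∂π_G/∂q_G = 0: 63 - 2q_G - (q_F + q_C) = 0.
Cinder's profit: π_C = (95 - Q)q_C - (41q_C). Setting ∂π_C/∂q_C = 0: 54 - 2q_C - (q_F + q_G) = 0.
Adding the 3 conditions: 187 − 2Q − 2Q = 0, i.e. Q = 187/4.
Back-substituting: q_F = (70 − 187/4) = 93/4, q_G = (63 − 187/4) = 65/4, q_C = (54 − 187/4) = 29/4.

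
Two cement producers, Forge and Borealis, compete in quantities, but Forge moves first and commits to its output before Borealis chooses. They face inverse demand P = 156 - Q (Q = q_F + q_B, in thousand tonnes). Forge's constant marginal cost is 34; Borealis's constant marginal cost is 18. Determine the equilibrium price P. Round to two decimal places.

Solve by backward induction. Given q_F, the follower Borealis maximises π_B = (156 - q_F - q_B)q_B - 18q_B.
∂π_B/∂q_B = 138 - q_F - 2q_B = 0 gives the reaction function q_B = (138 - q_F)/2.
Forge substitutes q_B(q_F) into its own profit: π_F = q_F(156 - q_F - (138 - q_F)/2) - 34q_F = (87 - (1/2)q_F)q_F - 34q_F.
Leader FOC: 53 - q_F = 0, so q_F = 53.
Then q_B = (138 - 53)/2 = 85/2.
Total output Q = 191/2, so price P = 156 - 191/2 = 121/2.

60.50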